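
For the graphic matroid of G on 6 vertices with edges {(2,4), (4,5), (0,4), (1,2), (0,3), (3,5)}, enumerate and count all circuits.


A circuit in a graphic matroid = edge set of a simple cycle.
G has 6 vertices and 6 edges.
Enumerating all minimal edge subsets forming cycles...
Total circuits found: 1.

1


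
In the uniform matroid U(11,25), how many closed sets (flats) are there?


Flats of U(11,25): every subset of size < 11 is a flat, plus E itself.
Count = (25 choose 0) + (25 choose 1) + (25 choose 2) + (25 choose 3) + (25 choose 4) + (25 choose 5) + (25 choose 6) + (25 choose 7) + (25 choose 8) + (25 choose 9) + (25 choose 10) + 1
     = 1 + 25 + 300 + 2300 + 12650 + 53130 + 177100 + 480700 + 1081575 + 2042975 + 3268760 + 1
     = 7119517.

7119517


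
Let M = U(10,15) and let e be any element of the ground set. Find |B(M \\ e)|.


Deleting e from U(10,15) gives U(10,14) since n > r.
Bases of U(10,14) = (14 choose 10) = 1001.

1001


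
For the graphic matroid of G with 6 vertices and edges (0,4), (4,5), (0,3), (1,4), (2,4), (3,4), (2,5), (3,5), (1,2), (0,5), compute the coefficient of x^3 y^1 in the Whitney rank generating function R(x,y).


R(x,y) = sum over A in 2^E of x^(r(E)-r(A)) * y^(|A|-r(A)).
G has 6 vertices, 10 edges. r(E) = 5.
Enumerate all 2^10 = 1024 subsets.
Count subsets with r(E)-r(A)=3 and |A|-r(A)=1: 6.

6


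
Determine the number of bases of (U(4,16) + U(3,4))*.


(M1+M2)* = M1* + M2*.
M1* = U(12,16), bases: C(16,12) = 1820.
M2* = U(1,4), bases: C(4,1) = 4.
|B(M*)| = 1820 * 4 = 7280.

7280


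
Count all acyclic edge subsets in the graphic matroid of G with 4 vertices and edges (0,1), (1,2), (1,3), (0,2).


An independent set in a graphic matroid is an acyclic edge subset.
G has 4 vertices and 4 edges.
Enumerate all 2^4 = 16 subsets, checking for acyclicity.
Total independent sets = 14.

14


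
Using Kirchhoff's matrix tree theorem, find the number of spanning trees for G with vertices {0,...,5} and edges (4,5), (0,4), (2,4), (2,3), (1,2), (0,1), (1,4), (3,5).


By Kirchhoff's matrix tree theorem, the number of spanning trees equals
the determinant of any cofactor of the Laplacian matrix L.
G has 6 vertices and 8 edges.
Computing the (5 x 5) cofactor determinant gives 29.

29


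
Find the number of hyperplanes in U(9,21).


Hyperplanes of U(9,21) are flats of rank 8.
In a uniform matroid, these are exactly the (8)-element subsets.
Count = C(21,8) = 21! / (8! * 13!) = 203490.

203490


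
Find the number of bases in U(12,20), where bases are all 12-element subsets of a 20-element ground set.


Bases of U(12,20) are all 12-element subsets of the 20-element ground set.
Number of bases = C(20,12).
C(20,12) = 125970.

125970


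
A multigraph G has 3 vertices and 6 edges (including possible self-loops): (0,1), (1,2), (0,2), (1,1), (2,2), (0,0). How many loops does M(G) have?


In a graphic matroid, a loop is a self-loop edge (u,u) with rank 0.
Examining all 6 edges for self-loops...
Self-loops found: (1,1), (2,2), (0,0)
Number of loops = 3.

3


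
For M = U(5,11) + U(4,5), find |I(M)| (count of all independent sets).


For a direct sum, |I(M1+M2)| = |I(M1)| * |I(M2)|.
|I(U(5,11))| = sum C(11,k) for k=0..5 = 1024.
|I(U(4,5))| = sum C(5,k) for k=0..4 = 31.
Total = 1024 * 31 = 31744.

31744


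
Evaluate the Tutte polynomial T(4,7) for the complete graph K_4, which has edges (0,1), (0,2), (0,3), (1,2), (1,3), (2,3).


T(K_4; x,y) = x^3 + 3x^2 + 4xy + 2x + y^3 + 3y^2 + 2y.
Substituting x=4, y=7:
= 64 + 48 + 112 + 8 + 343 + 147 + 14
= 736.

736


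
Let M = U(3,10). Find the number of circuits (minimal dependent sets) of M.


In U(3,10), circuits are the (4)-element subsets.
Any set of 4 elements is dependent, and removing any one element gives
an independent set of size 3, so it is a minimal dependent set.
Number of circuits = (10 choose 4) = 210.

210


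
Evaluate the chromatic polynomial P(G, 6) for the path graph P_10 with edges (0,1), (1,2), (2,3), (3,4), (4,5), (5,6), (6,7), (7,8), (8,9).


P(P_10, k) = k * (k-1)^(9).
P(6) = 6 * 5^9 = 6 * 1953125 = 11718750.

11718750


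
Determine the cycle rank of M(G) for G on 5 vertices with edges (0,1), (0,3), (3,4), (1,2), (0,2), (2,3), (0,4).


Cycle rank (nullity) = |E| - r(M) = |E| - (|V| - c).
|E| = 7, |V| = 5, c = 1.
Nullity = 7 - (5 - 1) = 7 - 4 = 3.

3


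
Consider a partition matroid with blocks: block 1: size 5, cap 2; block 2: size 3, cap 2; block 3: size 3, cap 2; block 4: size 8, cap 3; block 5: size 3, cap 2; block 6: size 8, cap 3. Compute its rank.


Rank of a partition matroid = sum of min(|Si|, ci) for each block.
= min(5,2) + min(3,2) + min(3,2) + min(8,3) + min(3,2) + min(8,3)
= 2 + 2 + 2 + 3 + 2 + 3
= 14.

14


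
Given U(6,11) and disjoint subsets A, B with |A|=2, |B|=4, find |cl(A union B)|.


|A union B| = 2 + 4 = 6 (disjoint).
In U(6,11), cl(S) = S if |S| < 6, else cl(S) = E.
Since 6 >= 6, cl(A union B) = E.
|cl(A union B)| = 11.

11


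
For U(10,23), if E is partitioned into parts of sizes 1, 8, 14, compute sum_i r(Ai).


r(Ai) = min(|Ai|, 10) for each part.
Sum = min(1,10) + min(8,10) + min(14,10)
    = 1 + 8 + 10
    = 19.

19


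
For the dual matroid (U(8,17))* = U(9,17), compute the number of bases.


The dual of U(r,n) is U(n-r, n) = U(9,17).
Bases of U(9,17) are all (9)-element subsets.
|B(M*)| = C(17,9) = 17! / (9! * 8!) = 24310.

24310


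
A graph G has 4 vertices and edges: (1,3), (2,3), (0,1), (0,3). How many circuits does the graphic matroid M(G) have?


A circuit in a graphic matroid = edge set of a simple cycle.
G has 4 vertices and 4 edges.
Enumerating all minimal edge subsets forming cycles...
Total circuits found: 1.

1


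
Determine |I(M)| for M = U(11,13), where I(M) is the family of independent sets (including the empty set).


Independent sets of U(11,13) are all subsets of size <= 11.
Count = C(13,0) + C(13,1) + C(13,2) + C(13,3) + C(13,4) + C(13,5) + C(13,6) + C(13,7) + C(13,8) + C(13,9) + C(13,10) + C(13,11)
     = 1 + 13 + 78 + 286 + 715 + 1287 + 1716 + 1716 + 1287 + 715 + 286 + 78
     = 8178.

8178


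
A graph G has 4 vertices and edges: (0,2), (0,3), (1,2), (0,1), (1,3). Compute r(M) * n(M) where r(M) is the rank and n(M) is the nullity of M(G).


r(M) = |V| - c = 4 - 1 = 3.
nullity = |E| - r(M) = 5 - 3 = 2.
Product = 3 * 2 = 6.

6


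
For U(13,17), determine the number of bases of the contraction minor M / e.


Contracting e from U(13,17) gives U(12,16).
Bases of U(12,16) = C(16,12) = 1820.

1820


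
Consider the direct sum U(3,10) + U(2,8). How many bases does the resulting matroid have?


Bases of a direct sum M1 + M2: |B| = |B(M1)| * |B(M2)|.
|B(U(3,10))| = C(10,3) = 120.
|B(U(2,8))| = C(8,2) = 28.
Total bases = 120 * 28 = 3360.

3360


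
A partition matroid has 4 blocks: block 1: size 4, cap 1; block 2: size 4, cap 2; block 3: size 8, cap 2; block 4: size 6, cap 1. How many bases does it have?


A basis picks exactly ci elements from block i.
Number of bases = product of C(|Si|, ci).
= C(4,1) * C(4,2) * C(8,2) * C(6,1)
= 4 * 6 * 28 * 6
= 4032.

4032


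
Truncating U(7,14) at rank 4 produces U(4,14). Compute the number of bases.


Truncating U(7,14) to rank 4 gives U(4,14).
Bases of U(4,14) are all 4-element subsets of 14 elements.
Number of bases = C(14,4) = (14 * 13 * 12 * 11) / (1 * 2 * 3 * 4) = 1001.

1001


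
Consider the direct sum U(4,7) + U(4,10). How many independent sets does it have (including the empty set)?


For a direct sum, |I(M1+M2)| = |I(M1)| * |I(M2)|.
|I(U(4,7))| = sum C(7,k) for k=0..4 = 99.
|I(U(4,10))| = sum C(10,k) for k=0..4 = 386.
Total = 99 * 386 = 38214.

38214


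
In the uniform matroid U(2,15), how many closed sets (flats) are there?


Flats of U(2,15): every subset of size < 2 is a flat, plus E itself.
Count = (15 choose 0) + (15 choose 1) + 1
     = 1 + 15 + 1
     = 17.

17


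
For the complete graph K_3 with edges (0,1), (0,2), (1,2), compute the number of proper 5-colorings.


P(K_3, k) = k(k-1)(k-2)...(k-2).
P(5) = (5) * (4) * (3) = 60.

60


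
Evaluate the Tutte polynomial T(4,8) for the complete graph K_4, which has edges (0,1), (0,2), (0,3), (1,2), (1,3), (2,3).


T(K_4; x,y) = x^3 + 3x^2 + 4xy + 2x + y^3 + 3y^2 + 2y.
Substituting x=4, y=8:
= 64 + 48 + 128 + 8 + 512 + 192 + 16
= 968.

968


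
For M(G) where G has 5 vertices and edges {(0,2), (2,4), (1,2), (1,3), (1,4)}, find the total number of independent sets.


An independent set in a graphic matroid is an acyclic edge subset.
G has 5 vertices and 5 edges.
Enumerate all 2^5 = 32 subsets, checking for acyclicity.
Total independent sets = 28.

28


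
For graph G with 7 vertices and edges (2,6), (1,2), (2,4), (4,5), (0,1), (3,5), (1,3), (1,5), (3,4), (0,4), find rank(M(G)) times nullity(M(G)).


r(M) = |V| - c = 7 - 1 = 6.
nullity = |E| - r(M) = 10 - 6 = 4.
Product = 6 * 4 = 24.

24


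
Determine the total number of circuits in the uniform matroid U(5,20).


In U(5,20), circuits are the (6)-element subsets.
Any set of 6 elements is dependent, and removing any one element gives
an independent set of size 5, so it is a minimal dependent set.
Number of circuits = (20 choose 6) = 38760.

38760


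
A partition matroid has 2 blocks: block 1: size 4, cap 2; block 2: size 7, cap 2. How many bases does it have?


A basis picks exactly ci elements from block i.
Number of bases = product of C(|Si|, ci).
= C(4,2) * C(7,2)
= 6 * 21
= 126.

126


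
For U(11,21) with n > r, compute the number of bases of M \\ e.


Deleting e from U(11,21) gives U(11,20) since n > r.
Bases of U(11,20) = C(20,11) = 167960.

167960


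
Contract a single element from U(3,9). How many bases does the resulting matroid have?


Contracting e from U(3,9) gives U(2,8).
Bases of U(2,8) = C(8,2) = (8 * 7) / (1 * 2) = 28.

28


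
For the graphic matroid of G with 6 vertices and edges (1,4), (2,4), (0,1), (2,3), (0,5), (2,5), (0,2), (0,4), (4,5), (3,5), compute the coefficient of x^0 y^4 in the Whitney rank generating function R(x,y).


R(x,y) = sum over A in 2^E of x^(r(E)-r(A)) * y^(|A|-r(A)).
G has 6 vertices, 10 edges. r(E) = 5.
Enumerate all 2^10 = 1024 subsets.
Count subsets with r(E)-r(A)=0 and |A|-r(A)=4: 10.

10


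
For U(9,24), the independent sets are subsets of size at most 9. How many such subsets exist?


Independent sets of U(9,24) are all subsets of size <= 9.
Count = C(24,0) + C(24,1) + C(24,2) + C(24,3) + C(24,4) + C(24,5) + C(24,6) + C(24,7) + C(24,8) + C(24,9)
     = 1 + 24 + 276 + 2024 + 10626 + 42504 + 134596 + 346104 + 735471 + 1307504
     = 2579130.

2579130


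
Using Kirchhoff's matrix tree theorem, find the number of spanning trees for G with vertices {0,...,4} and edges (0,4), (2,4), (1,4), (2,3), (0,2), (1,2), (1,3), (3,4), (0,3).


By Kirchhoff's matrix tree theorem, the number of spanning trees equals
the determinant of any cofactor of the Laplacian matrix L.
G has 5 vertices and 9 edges.
Computing the (4 x 4) cofactor determinant gives 75.

75


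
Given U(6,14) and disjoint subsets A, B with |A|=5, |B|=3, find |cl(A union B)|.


|A union B| = 5 + 3 = 8 (disjoint).
In U(6,14), cl(S) = S if |S| < 6, else cl(S) = E.
Since 8 >= 6, cl(A union B) = E.
|cl(A union B)| = 14.

14


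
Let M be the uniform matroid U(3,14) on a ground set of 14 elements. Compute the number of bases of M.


Bases of U(3,14) are all 3-element subsets of the 14-element ground set.
Number of bases = C(14,3).
C(14,3) = 14! / (3! * 11!) = 364.

364


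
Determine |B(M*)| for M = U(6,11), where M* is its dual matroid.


The dual of U(r,n) is U(n-r, n) = U(5,11).
Bases of U(5,11) are all (5)-element subsets.
|B(M*)| = C(11,5) = 462.

462


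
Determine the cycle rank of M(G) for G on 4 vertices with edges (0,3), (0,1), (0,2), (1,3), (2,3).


Cycle rank (nullity) = |E| - r(M) = |E| - (|V| - c).
|E| = 5, |V| = 4, c = 1.
Nullity = 5 - (4 - 1) = 5 - 3 = 2.

2


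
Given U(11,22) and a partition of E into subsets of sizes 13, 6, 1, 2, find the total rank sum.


r(Ai) = min(|Ai|, 11) for each part.
Sum = min(13,11) + min(6,11) + min(1,11) + min(2,11)
    = 11 + 6 + 1 + 2
    = 20.

20


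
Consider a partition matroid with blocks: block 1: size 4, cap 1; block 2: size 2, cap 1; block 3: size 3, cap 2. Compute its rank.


Rank of a partition matroid = sum of min(|Si|, ci) for each block.
= min(4,1) + min(2,1) + min(3,2)
= 1 + 1 + 2
= 4.

4


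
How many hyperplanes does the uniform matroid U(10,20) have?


Hyperplanes of U(10,20) are flats of rank 9.
In a uniform matroid, these are exactly the (9)-element subsets.
Count = (20 choose 9) = 167960.

167960


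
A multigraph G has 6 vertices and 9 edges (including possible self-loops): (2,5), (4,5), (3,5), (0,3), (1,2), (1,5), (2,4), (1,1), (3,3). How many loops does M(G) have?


In a graphic matroid, a loop is a self-loop edge (u,u) with rank 0.
Examining all 9 edges for self-loops...
Self-loops found: (1,1), (3,3)
Number of loops = 2.

2


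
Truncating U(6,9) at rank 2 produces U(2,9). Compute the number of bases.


Truncating U(6,9) to rank 2 gives U(2,9).
Bases of U(2,9) are all 2-element subsets of 9 elements.
Number of bases = (9 choose 2) = 36.

36


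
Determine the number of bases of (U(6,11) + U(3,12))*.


(M1+M2)* = M1* + M2*.
M1* = U(5,11), bases: C(11,5) = 462.
M2* = U(9,12), bases: C(12,9) = 220.
|B(M*)| = 462 * 220 = 101640.

101640


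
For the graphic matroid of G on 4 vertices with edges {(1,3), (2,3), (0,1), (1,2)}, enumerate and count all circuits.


A circuit in a graphic matroid = edge set of a simple cycle.
G has 4 vertices and 4 edges.
Enumerating all minimal edge subsets forming cycles...
Total circuits found: 1.

1


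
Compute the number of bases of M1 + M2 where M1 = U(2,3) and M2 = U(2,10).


Bases of a direct sum M1 + M2: |B| = |B(M1)| * |B(M2)|.
|B(U(2,3))| = C(3,2) = 3.
|B(U(2,10))| = C(10,2) = 45.
Total bases = 3 * 45 = 135.

135


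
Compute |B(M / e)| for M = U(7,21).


Contracting e from U(7,21) gives U(6,20).
Bases of U(6,20) = (20 choose 6) = 38760.

38760


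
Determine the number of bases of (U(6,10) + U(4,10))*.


(M1+M2)* = M1* + M2*.
M1* = U(4,10), bases: C(10,4) = 210.
M2* = U(6,10), bases: C(10,6) = 210.
|B(M*)| = 210 * 210 = 44100.

44100


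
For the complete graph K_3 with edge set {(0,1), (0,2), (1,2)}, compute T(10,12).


T(K_3; x,y) = x^2 + x + y.
T(10,12) = 100 + 10 + 12 = 122.

122


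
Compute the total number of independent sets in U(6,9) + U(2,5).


For a direct sum, |I(M1+M2)| = |I(M1)| * |I(M2)|.
|I(U(6,9))| = sum C(9,k) for k=0..6 = 466.
|I(U(2,5))| = sum C(5,k) for k=0..2 = 16.
Total = 466 * 16 = 7456.

7456


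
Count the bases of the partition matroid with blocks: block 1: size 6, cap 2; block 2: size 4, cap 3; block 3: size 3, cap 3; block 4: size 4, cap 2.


A basis picks exactly ci elements from block i.
Number of bases = product of C(|Si|, ci).
= C(6,2) * C(4,3) * C(3,3) * C(4,2)
= 15 * 4 * 1 * 6
= 360.

360


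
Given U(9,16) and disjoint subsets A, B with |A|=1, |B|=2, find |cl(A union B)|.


|A union B| = 1 + 2 = 3 (disjoint).
In U(9,16), cl(S) = S if |S| < 9, else cl(S) = E.
Since 3 < 9, cl(A union B) = A union B.
|cl(A union B)| = 3.

3


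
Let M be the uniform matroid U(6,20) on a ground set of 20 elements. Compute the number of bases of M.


Bases of U(6,20) are all 6-element subsets of the 20-element ground set.
Number of bases = C(20,6).
C(20,6) = 20! / (6! * 14!) = 38760.

38760


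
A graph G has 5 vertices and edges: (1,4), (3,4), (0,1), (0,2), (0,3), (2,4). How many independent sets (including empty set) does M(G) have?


An independent set in a graphic matroid is an acyclic edge subset.
G has 5 vertices and 6 edges.
Enumerate all 2^6 = 64 subsets, checking for acyclicity.
Total independent sets = 54.

54


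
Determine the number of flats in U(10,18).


Flats of U(10,18): every subset of size < 10 is a flat, plus E itself.
Count = C(18,0) + C(18,1) + C(18,2) + C(18,3) + C(18,4) + C(18,5) + C(18,6) + C(18,7) + C(18,8) + C(18,9) + 1
     = 1 + 18 + 153 + 816 + 3060 + 8568 + 18564 + 31824 + 43758 + 48620 + 1
     = 155383.

155383


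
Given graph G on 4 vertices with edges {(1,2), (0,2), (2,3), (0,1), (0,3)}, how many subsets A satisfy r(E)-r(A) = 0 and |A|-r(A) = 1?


R(x,y) = sum over A in 2^E of x^(r(E)-r(A)) * y^(|A|-r(A)).
G has 4 vertices, 5 edges. r(E) = 3.
Enumerate all 2^5 = 32 subsets.
Count subsets with r(E)-r(A)=0 and |A|-r(A)=1: 5.

5


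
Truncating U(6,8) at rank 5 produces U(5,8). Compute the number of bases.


Truncating U(6,8) to rank 5 gives U(5,8).
Bases of U(5,8) are all 5-element subsets of 8 elements.
Number of bases = C(8,5) = 56.

56


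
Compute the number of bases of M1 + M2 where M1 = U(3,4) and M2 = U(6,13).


Bases of a direct sum M1 + M2: |B| = |B(M1)| * |B(M2)|.
|B(U(3,4))| = C(4,3) = 4.
|B(U(6,13))| = C(13,6) = 1716.
Total bases = 4 * 1716 = 6864.

6864


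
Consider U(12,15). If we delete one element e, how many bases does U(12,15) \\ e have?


Deleting e from U(12,15) gives U(12,14) since n > r.
Bases of U(12,14) = (14 choose 12) = 91.

91


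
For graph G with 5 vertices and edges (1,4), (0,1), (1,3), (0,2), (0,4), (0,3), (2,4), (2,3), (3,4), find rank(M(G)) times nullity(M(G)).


r(M) = |V| - c = 5 - 1 = 4.
nullity = |E| - r(M) = 9 - 4 = 5.
Product = 4 * 5 = 20.

20


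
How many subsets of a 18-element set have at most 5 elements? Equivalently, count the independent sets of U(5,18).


Independent sets of U(5,18) are all subsets of size <= 5.
Count = C(18,0) + C(18,1) + C(18,2) + C(18,3) + C(18,4) + C(18,5)
     = 1 + 18 + 153 + 816 + 3060 + 8568
     = 12616.

12616


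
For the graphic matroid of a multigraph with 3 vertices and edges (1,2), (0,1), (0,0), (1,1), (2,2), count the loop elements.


In a graphic matroid, a loop is a self-loop edge (u,u) with rank 0.
Examining all 5 edges for self-loops...
Self-loops found: (0,0), (1,1), (2,2)
Number of loops = 3.

3


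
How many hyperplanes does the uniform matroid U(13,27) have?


Hyperplanes of U(13,27) are flats of rank 12.
In a uniform matroid, these are exactly the (12)-element subsets.
Count = C(27,12) = 17383860.

17383860


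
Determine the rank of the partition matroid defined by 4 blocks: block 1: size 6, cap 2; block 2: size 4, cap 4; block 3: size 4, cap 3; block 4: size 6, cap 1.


Rank of a partition matroid = sum of min(|Si|, ci) for each block.
= min(6,2) + min(4,4) + min(4,3) + min(6,1)
= 2 + 4 + 3 + 1
= 10.

10


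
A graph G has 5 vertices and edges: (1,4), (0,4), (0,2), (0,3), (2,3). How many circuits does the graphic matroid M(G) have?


A circuit in a graphic matroid = edge set of a simple cycle.
G has 5 vertices and 5 edges.
Enumerating all minimal edge subsets forming cycles...
Total circuits found: 1.

1


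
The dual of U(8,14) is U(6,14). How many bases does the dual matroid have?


The dual of U(r,n) is U(n-r, n) = U(6,14).
Bases of U(6,14) are all (6)-element subsets.
|B(M*)| = C(14,6) = 14! / (6! * 8!) = 3003.

3003


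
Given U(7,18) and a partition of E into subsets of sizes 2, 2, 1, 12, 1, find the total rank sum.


r(Ai) = min(|Ai|, 7) for each part.
Sum = min(2,7) + min(2,7) + min(1,7) + min(12,7) + min(1,7)
    = 2 + 2 + 1 + 7 + 1
    = 13.

13


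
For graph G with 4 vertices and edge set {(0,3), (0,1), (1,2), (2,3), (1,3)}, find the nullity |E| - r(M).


Cycle rank (nullity) = |E| - r(M) = |E| - (|V| - c).
|E| = 5, |V| = 4, c = 1.
Nullity = 5 - (4 - 1) = 5 - 3 = 2.

2


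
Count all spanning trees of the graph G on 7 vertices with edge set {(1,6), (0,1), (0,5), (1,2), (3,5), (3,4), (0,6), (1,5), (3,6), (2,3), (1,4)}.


By Kirchhoff's matrix tree theorem, the number of spanning trees equals
the determinant of any cofactor of the Laplacian matrix L.
G has 7 vertices and 11 edges.
Computing the (6 x 6) cofactor determinant gives 180.

180


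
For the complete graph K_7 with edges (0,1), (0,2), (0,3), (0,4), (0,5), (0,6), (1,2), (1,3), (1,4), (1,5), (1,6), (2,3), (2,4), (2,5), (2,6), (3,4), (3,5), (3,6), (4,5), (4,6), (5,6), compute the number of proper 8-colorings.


P(K_7, k) = k(k-1)(k-2)...(k-6).
P(8) = (8) * (7) * (6) * (5) * (4) * (3) * (2) = 40320.

40320


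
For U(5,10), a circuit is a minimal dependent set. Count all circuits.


In U(5,10), circuits are the (6)-element subsets.
Any set of 6 elements is dependent, and removing any one element gives
an independent set of size 5, so it is a minimal dependent set.
Number of circuits = C(10,6) = 10! / (6! * 4!) = 210.

210


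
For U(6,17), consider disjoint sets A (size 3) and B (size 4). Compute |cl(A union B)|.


|A union B| = 3 + 4 = 7 (disjoint).
In U(6,17), cl(S) = S if |S| < 6, else cl(S) = E.
Since 7 >= 6, cl(A union B) = E.
|cl(A union B)| = 17.

17


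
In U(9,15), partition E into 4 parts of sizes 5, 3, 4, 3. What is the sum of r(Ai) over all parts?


r(Ai) = min(|Ai|, 9) for each part.
Sum = min(5,9) + min(3,9) + min(4,9) + min(3,9)
    = 5 + 3 + 4 + 3
    = 15.

15


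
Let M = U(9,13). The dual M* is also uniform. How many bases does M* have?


The dual of U(r,n) is U(n-r, n) = U(4,13).
Bases of U(4,13) are all (4)-element subsets.
|B(M*)| = C(13,4) = 13! / (4! * 9!) = 715.

715


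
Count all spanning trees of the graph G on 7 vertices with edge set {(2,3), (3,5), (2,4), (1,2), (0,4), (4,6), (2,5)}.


By Kirchhoff's matrix tree theorem, the number of spanning trees equals
the determinant of any cofactor of the Laplacian matrix L.
G has 7 vertices and 7 edges.
Computing the (6 x 6) cofactor determinant gives 3.

3


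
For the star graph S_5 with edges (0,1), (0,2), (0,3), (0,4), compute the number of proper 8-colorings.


P(tree, k) = k * (k-1)^(4) for any tree on 5 vertices.
P(8) = 8 * 7^4 = 8 * 2401 = 19208.

19208


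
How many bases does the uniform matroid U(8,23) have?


Bases of U(8,23) are all 8-element subsets of the 23-element ground set.
Number of bases = C(23,8).
C(23,8) = 23! / (8! * 15!) = 490314.

490314


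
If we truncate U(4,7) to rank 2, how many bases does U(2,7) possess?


Truncating U(4,7) to rank 2 gives U(2,7).
Bases of U(2,7) are all 2-element subsets of 7 elements.
Number of bases = C(7,2) = (7 * 6) / (1 * 2) = 21.

21


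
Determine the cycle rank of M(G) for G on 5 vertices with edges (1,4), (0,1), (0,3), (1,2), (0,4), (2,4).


Cycle rank (nullity) = |E| - r(M) = |E| - (|V| - c).
|E| = 6, |V| = 5, c = 1.
Nullity = 6 - (5 - 1) = 6 - 4 = 2.

2


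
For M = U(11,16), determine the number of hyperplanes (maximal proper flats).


Hyperplanes of U(11,16) are flats of rank 10.
In a uniform matroid, these are exactly the (10)-element subsets.
Count = C(16,10) = 8008.

8008


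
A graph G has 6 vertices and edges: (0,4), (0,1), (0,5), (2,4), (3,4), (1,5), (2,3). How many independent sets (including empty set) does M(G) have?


An independent set in a graphic matroid is an acyclic edge subset.
G has 6 vertices and 7 edges.
Enumerate all 2^7 = 128 subsets, checking for acyclicity.
Total independent sets = 98.

98


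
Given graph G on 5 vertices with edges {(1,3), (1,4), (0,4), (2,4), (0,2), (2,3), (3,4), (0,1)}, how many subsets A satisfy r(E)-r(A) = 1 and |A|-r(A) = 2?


R(x,y) = sum over A in 2^E of x^(r(E)-r(A)) * y^(|A|-r(A)).
G has 5 vertices, 8 edges. r(E) = 4.
Enumerate all 2^8 = 256 subsets.
Count subsets with r(E)-r(A)=1 and |A|-r(A)=2: 4.

4


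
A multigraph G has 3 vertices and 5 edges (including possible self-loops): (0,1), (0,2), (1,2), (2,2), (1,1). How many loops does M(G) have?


In a graphic matroid, a loop is a self-loop edge (u,u) with rank 0.
Examining all 5 edges for self-loops...
Self-loops found: (2,2), (1,1)
Number of loops = 2.

2


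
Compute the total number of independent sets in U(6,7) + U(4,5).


For a direct sum, |I(M1+M2)| = |I(M1)| * |I(M2)|.
|I(U(6,7))| = sum C(7,k) for k=0..6 = 127.
|I(U(4,5))| = sum C(5,k) for k=0..4 = 31.
Total = 127 * 31 = 3937.

3937


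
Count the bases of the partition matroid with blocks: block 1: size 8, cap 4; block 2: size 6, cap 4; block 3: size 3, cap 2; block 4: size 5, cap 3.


A basis picks exactly ci elements from block i.
Number of bases = product of C(|Si|, ci).
= C(8,4) * C(6,4) * C(3,2) * C(5,3)
= 70 * 15 * 3 * 10
= 31500.

31500


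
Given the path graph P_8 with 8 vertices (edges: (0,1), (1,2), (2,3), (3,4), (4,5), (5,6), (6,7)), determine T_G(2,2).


A path on 8 vertices is a tree with 7 edges.
T(x,y) = x^(7) for any tree.
T(2,2) = 2^7 = 128.

128


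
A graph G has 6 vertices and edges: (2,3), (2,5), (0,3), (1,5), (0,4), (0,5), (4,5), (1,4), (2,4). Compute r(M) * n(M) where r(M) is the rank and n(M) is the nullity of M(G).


r(M) = |V| - c = 6 - 1 = 5.
nullity = |E| - r(M) = 9 - 5 = 4.
Product = 5 * 4 = 20.

20


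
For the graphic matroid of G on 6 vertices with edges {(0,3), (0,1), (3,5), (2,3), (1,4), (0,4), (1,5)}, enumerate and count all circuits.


A circuit in a graphic matroid = edge set of a simple cycle.
G has 6 vertices and 7 edges.
Enumerating all minimal edge subsets forming cycles...
Total circuits found: 3.

3


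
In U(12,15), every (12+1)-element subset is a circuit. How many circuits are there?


In U(12,15), circuits are the (13)-element subsets.
Any set of 13 elements is dependent, and removing any one element gives
an independent set of size 12, so it is a minimal dependent set.
Number of circuits = C(15,13) = 15! / (13! * 2!) = 105.

105


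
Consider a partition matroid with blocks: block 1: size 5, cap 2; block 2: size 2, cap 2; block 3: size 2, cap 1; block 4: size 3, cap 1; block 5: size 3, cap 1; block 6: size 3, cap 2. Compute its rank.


Rank of a partition matroid = sum of min(|Si|, ci) for each block.
= min(5,2) + min(2,2) + min(2,1) + min(3,1) + min(3,1) + min(3,2)
= 2 + 2 + 1 + 1 + 1 + 2
= 9.

9


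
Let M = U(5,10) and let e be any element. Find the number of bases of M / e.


Contracting e from U(5,10) gives U(4,9).
Bases of U(4,9) = (9 choose 4) = 126.

126


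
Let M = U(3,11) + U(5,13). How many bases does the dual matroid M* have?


(M1+M2)* = M1* + M2*.
M1* = U(8,11), bases: C(11,8) = 165.
M2* = U(8,13), bases: C(13,8) = 1287.
|B(M*)| = 165 * 1287 = 212355.

212355


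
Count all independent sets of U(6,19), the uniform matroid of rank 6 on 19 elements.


Independent sets of U(6,19) are all subsets of size <= 6.
Count = (19 choose 0) + (19 choose 1) + (19 choose 2) + (19 choose 3) + (19 choose 4) + (19 choose 5) + (19 choose 6)
     = 1 + 19 + 171 + 969 + 3876 + 11628 + 27132
     = 43796.

43796


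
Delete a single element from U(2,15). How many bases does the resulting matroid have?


Deleting e from U(2,15) gives U(2,14) since n > r.
Bases of U(2,14) = C(14,2) = 14! / (2! * 12!) = 91.

91


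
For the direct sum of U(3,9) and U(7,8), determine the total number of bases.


Bases of a direct sum M1 + M2: |B| = |B(M1)| * |B(M2)|.
|B(U(3,9))| = C(9,3) = 84.
|B(U(7,8))| = C(8,7) = 8.
Total bases = 84 * 8 = 672.

672


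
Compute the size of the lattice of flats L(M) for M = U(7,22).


Flats of U(7,22): every subset of size < 7 is a flat, plus E itself.
Count = C(22,0) + C(22,1) + C(22,2) + C(22,3) + C(22,4) + C(22,5) + C(22,6) + 1
     = 1 + 22 + 231 + 1540 + 7315 + 26334 + 74613 + 1
     = 110057.

110057


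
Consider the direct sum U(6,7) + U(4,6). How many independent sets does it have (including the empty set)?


For a direct sum, |I(M1+M2)| = |I(M1)| * |I(M2)|.
|I(U(6,7))| = sum C(7,k) for k=0..6 = 127.
|I(U(4,6))| = sum C(6,k) for k=0..4 = 57.
Total = 127 * 57 = 7239.

7239


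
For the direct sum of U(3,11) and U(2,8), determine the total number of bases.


Bases of a direct sum M1 + M2: |B| = |B(M1)| * |B(M2)|.
|B(U(3,11))| = C(11,3) = 165.
|B(U(2,8))| = C(8,2) = 28.
Total bases = 165 * 28 = 4620.

4620


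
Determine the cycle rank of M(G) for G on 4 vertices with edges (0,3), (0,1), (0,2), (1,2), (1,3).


Cycle rank (nullity) = |E| - r(M) = |E| - (|V| - c).
|E| = 5, |V| = 4, c = 1.
Nullity = 5 - (4 - 1) = 5 - 3 = 2.

2


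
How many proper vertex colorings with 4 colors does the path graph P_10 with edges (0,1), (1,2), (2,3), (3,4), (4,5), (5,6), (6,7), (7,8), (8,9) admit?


P(P_10, k) = k * (k-1)^(9).
P(4) = 4 * 3^9 = 4 * 19683 = 78732.

78732


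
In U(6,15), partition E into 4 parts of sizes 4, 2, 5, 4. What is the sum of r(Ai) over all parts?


r(Ai) = min(|Ai|, 6) for each part.
Sum = min(4,6) + min(2,6) + min(5,6) + min(4,6)
    = 4 + 2 + 5 + 4
    = 15.

15


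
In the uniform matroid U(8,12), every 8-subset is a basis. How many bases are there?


Bases of U(8,12) are all 8-element subsets of the 12-element ground set.
Number of bases = C(12,8).
C(12,8) = 12! / (8! * 4!) = 495.

495


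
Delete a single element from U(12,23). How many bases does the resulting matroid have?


Deleting e from U(12,23) gives U(12,22) since n > r.
Bases of U(12,22) = (22 choose 12) = 646646.

646646


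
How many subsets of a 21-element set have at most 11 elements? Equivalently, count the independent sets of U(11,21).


Independent sets of U(11,21) are all subsets of size <= 11.
Count = C(21,0) + C(21,1) + C(21,2) + C(21,3) + C(21,4) + C(21,5) + C(21,6) + C(21,7) + C(21,8) + C(21,9) + C(21,10) + C(21,11)
     = 1 + 21 + 210 + 1330 + 5985 + 20349 + 54264 + 116280 + 203490 + 293930 + 352716 + 352716
     = 1401292.

1401292


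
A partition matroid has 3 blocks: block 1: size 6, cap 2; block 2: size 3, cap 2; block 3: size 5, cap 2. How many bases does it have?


A basis picks exactly ci elements from block i.
Number of bases = product of C(|Si|, ci).
= C(6,2) * C(3,2) * C(5,2)
= 15 * 3 * 10
= 450.

450


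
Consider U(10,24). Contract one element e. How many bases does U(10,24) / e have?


Contracting e from U(10,24) gives U(9,23).
Bases of U(9,23) = C(23,9) = 23! / (9! * 14!) = 817190.

817190


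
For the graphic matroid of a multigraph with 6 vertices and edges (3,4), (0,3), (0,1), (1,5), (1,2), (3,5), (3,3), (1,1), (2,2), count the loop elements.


In a graphic matroid, a loop is a self-loop edge (u,u) with rank 0.
Examining all 9 edges for self-loops...
Self-loops found: (3,3), (1,1), (2,2)
Number of loops = 3.

3


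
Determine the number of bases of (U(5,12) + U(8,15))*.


(M1+M2)* = M1* + M2*.
M1* = U(7,12), bases: C(12,7) = 792.
M2* = U(7,15), bases: C(15,7) = 6435.
|B(M*)| = 792 * 6435 = 5096520.

5096520


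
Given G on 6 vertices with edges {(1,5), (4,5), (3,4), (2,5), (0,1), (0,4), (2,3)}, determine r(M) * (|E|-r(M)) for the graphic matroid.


r(M) = |V| - c = 6 - 1 = 5.
nullity = |E| - r(M) = 7 - 5 = 2.
Product = 5 * 2 = 10.

10


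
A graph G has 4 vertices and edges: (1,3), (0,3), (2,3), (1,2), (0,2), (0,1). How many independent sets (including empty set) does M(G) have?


An independent set in a graphic matroid is an acyclic edge subset.
G has 4 vertices and 6 edges.
Enumerate all 2^6 = 64 subsets, checking for acyclicity.
Total independent sets = 38.

38


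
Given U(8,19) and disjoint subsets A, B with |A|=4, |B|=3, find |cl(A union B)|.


|A union B| = 4 + 3 = 7 (disjoint).
In U(8,19), cl(S) = S if |S| < 8, else cl(S) = E.
Since 7 < 8, cl(A union B) = A union B.
|cl(A union B)| = 7.

7


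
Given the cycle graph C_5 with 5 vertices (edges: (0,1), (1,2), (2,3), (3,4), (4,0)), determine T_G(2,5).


T(C_5; x,y) = x + x^2 + ... + x^(4) + y.
T(2,5) = 2^1 + 2^2 + 2^3 + 2^4 + 5
= 2 + 4 + 8 + 16 + 5
= 35.

35


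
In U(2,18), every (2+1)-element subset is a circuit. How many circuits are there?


In U(2,18), circuits are the (3)-element subsets.
Any set of 3 elements is dependent, and removing any one element gives
an independent set of size 2, so it is a minimal dependent set.
Number of circuits = (18 choose 3) = 816.

816


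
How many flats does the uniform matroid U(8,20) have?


Flats of U(8,20): every subset of size < 8 is a flat, plus E itself.
Count = (20 choose 0) + (20 choose 1) + (20 choose 2) + (20 choose 3) + (20 choose 4) + (20 choose 5) + (20 choose 6) + (20 choose 7) + 1
     = 1 + 20 + 190 + 1140 + 4845 + 15504 + 38760 + 77520 + 1
     = 137981.

137981


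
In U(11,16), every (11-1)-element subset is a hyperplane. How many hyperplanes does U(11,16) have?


Hyperplanes of U(11,16) are flats of rank 10.
In a uniform matroid, these are exactly the (10)-element subsets.
Count = C(16,10) = 8008.

8008


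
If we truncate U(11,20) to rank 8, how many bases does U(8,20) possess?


Truncating U(11,20) to rank 8 gives U(8,20).
Bases of U(8,20) are all 8-element subsets of 20 elements.
Number of bases = C(20,8) = 125970.

125970


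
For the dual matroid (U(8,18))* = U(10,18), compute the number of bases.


The dual of U(r,n) is U(n-r, n) = U(10,18).
Bases of U(10,18) are all (10)-element subsets.
|B(M*)| = C(18,10) = 18! / (10! * 8!) = 43758.

43758


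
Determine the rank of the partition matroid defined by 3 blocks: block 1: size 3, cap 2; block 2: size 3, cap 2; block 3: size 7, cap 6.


Rank of a partition matroid = sum of min(|Si|, ci) for each block.
= min(3,2) + min(3,2) + min(7,6)
= 2 + 2 + 6
= 10.

10


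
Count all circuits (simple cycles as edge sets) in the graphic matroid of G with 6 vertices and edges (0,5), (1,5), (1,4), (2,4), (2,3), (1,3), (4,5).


A circuit in a graphic matroid = edge set of a simple cycle.
G has 6 vertices and 7 edges.
Enumerating all minimal edge subsets forming cycles...
Total circuits found: 3.

3


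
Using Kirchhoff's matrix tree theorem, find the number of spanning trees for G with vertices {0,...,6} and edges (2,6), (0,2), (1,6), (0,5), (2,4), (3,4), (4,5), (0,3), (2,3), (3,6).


By Kirchhoff's matrix tree theorem, the number of spanning trees equals
the determinant of any cofactor of the Laplacian matrix L.
G has 7 vertices and 10 edges.
Computing the (6 x 6) cofactor determinant gives 60.

60


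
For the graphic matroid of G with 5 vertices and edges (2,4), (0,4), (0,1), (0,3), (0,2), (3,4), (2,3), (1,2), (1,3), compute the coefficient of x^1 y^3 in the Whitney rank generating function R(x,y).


R(x,y) = sum over A in 2^E of x^(r(E)-r(A)) * y^(|A|-r(A)).
G has 5 vertices, 9 edges. r(E) = 4.
Enumerate all 2^9 = 512 subsets.
Count subsets with r(E)-r(A)=1 and |A|-r(A)=3: 2.

2


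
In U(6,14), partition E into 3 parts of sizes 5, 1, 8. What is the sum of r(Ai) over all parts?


r(Ai) = min(|Ai|, 6) for each part.
Sum = min(5,6) + min(1,6) + min(8,6)
    = 5 + 1 + 6
    = 12.

12


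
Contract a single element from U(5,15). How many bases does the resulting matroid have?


Contracting e from U(5,15) gives U(4,14).
Bases of U(4,14) = C(14,4) = 14! / (4! * 10!) = 1001.

1001


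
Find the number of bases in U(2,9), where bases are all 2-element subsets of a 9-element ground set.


Bases of U(2,9) are all 2-element subsets of the 9-element ground set.
Number of bases = C(9,2).
C(9,2) = (9 * 8) / (1 * 2) = 36.

36


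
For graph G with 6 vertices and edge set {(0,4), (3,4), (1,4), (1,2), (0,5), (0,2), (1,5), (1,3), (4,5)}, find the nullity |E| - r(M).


Cycle rank (nullity) = |E| - r(M) = |E| - (|V| - c).
|E| = 9, |V| = 6, c = 1.
Nullity = 9 - (6 - 1) = 9 - 5 = 4.

4


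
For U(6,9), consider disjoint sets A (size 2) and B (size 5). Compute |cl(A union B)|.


|A union B| = 2 + 5 = 7 (disjoint).
In U(6,9), cl(S) = S if |S| < 6, else cl(S) = E.
Since 7 >= 6, cl(A union B) = E.
|cl(A union B)| = 9.

9


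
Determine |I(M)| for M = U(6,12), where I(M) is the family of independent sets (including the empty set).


Independent sets of U(6,12) are all subsets of size <= 6.
Count = C(12,0) + C(12,1) + C(12,2) + C(12,3) + C(12,4) + C(12,5) + C(12,6)
     = 1 + 12 + 66 + 220 + 495 + 792 + 924
     = 2510.

2510


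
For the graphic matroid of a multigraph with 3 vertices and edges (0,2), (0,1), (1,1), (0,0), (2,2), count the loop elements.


In a graphic matroid, a loop is a self-loop edge (u,u) with rank 0.
Examining all 5 edges for self-loops...
Self-loops found: (1,1), (0,0), (2,2)
Number of loops = 3.

3


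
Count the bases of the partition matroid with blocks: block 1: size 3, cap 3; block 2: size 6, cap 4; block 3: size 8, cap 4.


A basis picks exactly ci elements from block i.
Number of bases = product of C(|Si|, ci).
= C(3,3) * C(6,4) * C(8,4)
= 1 * 15 * 70
= 1050.

1050


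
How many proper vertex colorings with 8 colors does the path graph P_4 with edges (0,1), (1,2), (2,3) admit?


P(P_4, k) = k * (k-1)^(3).
P(8) = 8 * 7^3 = 8 * 343 = 2744.

2744


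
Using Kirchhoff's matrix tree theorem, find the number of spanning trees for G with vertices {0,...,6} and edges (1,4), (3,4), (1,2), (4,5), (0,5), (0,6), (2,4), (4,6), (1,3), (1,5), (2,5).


By Kirchhoff's matrix tree theorem, the number of spanning trees equals
the determinant of any cofactor of the Laplacian matrix L.
G has 7 vertices and 11 edges.
Computing the (6 x 6) cofactor determinant gives 139.

139


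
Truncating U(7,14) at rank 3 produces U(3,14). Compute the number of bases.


Truncating U(7,14) to rank 3 gives U(3,14).
Bases of U(3,14) are all 3-element subsets of 14 elements.
Number of bases = C(14,3) = (14 * 13 * 12) / (1 * 2 * 3) = 364.

364


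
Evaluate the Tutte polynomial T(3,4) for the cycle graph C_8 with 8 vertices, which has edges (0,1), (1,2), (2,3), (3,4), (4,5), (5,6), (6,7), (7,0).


T(C_8; x,y) = x + x^2 + ... + x^(7) + y.
T(3,4) = 3^1 + 3^2 + 3^3 + 3^4 + 3^5 + 3^6 + 3^7 + 4
= 3 + 9 + 27 + 81 + 243 + 729 + 2187 + 4
= 3283.

3283


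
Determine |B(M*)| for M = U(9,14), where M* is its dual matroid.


The dual of U(r,n) is U(n-r, n) = U(5,14).
Bases of U(5,14) are all (5)-element subsets.
|B(M*)| = C(14,5) = 14! / (5! * 9!) = 2002.

2002


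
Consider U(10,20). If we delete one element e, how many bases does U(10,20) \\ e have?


Deleting e from U(10,20) gives U(10,19) since n > r.
Bases of U(10,19) = C(19,10) = 19! / (10! * 9!) = 92378.

92378


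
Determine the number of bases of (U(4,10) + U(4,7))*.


(M1+M2)* = M1* + M2*.
M1* = U(6,10), bases: C(10,6) = 210.
M2* = U(3,7), bases: C(7,3) = 35.
|B(M*)| = 210 * 35 = 7350.

7350


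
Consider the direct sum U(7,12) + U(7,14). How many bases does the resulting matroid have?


Bases of a direct sum M1 + M2: |B| = |B(M1)| * |B(M2)|.
|B(U(7,12))| = C(12,7) = 792.
|B(U(7,14))| = C(14,7) = 3432.
Total bases = 792 * 3432 = 2718144.

2718144


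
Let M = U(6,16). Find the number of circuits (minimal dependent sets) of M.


In U(6,16), circuits are the (7)-element subsets.
Any set of 7 elements is dependent, and removing any one element gives
an independent set of size 6, so it is a minimal dependent set.
Number of circuits = C(16,7) = 16! / (7! * 9!) = 11440.

11440


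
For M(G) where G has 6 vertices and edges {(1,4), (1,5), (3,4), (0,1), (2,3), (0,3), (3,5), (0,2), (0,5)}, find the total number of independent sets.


An independent set in a graphic matroid is an acyclic edge subset.
G has 6 vertices and 9 edges.
Enumerate all 2^9 = 512 subsets, checking for acyclicity.
Total independent sets = 292.

292


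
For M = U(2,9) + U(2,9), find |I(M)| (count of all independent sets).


For a direct sum, |I(M1+M2)| = |I(M1)| * |I(M2)|.
|I(U(2,9))| = sum C(9,k) for k=0..2 = 46.
|I(U(2,9))| = sum C(9,k) for k=0..2 = 46.
Total = 46 * 46 = 2116.

2116


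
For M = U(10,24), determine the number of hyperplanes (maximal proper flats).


Hyperplanes of U(10,24) are flats of rank 9.
In a uniform matroid, these are exactly the (9)-element subsets.
Count = C(24,9) = 24! / (9! * 15!) = 1307504.

1307504


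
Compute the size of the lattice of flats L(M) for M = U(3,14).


Flats of U(3,14): every subset of size < 3 is a flat, plus E itself.
Count = C(14,0) + C(14,1) + C(14,2) + 1
     = 1 + 14 + 91 + 1
     = 107.

107
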